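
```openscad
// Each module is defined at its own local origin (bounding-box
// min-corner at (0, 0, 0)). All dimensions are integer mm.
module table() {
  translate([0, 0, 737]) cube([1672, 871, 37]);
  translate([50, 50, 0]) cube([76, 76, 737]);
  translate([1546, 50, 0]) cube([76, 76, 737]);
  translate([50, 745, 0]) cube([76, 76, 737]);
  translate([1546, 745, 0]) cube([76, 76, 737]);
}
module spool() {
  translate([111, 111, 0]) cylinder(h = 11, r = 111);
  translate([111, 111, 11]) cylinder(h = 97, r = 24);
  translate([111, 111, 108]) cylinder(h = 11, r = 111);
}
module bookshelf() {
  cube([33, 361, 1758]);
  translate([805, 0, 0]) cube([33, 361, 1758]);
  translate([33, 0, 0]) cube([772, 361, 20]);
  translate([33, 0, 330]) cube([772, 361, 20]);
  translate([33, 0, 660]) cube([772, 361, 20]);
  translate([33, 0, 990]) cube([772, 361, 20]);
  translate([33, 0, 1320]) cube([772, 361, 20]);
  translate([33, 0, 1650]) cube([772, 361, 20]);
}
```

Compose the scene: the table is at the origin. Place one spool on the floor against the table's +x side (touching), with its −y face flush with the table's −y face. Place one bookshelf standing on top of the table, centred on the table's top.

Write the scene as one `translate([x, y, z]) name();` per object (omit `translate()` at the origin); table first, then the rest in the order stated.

table();
translate([1672, 0, 0]) spool();
translate([417, 255, 774]) bookshelf();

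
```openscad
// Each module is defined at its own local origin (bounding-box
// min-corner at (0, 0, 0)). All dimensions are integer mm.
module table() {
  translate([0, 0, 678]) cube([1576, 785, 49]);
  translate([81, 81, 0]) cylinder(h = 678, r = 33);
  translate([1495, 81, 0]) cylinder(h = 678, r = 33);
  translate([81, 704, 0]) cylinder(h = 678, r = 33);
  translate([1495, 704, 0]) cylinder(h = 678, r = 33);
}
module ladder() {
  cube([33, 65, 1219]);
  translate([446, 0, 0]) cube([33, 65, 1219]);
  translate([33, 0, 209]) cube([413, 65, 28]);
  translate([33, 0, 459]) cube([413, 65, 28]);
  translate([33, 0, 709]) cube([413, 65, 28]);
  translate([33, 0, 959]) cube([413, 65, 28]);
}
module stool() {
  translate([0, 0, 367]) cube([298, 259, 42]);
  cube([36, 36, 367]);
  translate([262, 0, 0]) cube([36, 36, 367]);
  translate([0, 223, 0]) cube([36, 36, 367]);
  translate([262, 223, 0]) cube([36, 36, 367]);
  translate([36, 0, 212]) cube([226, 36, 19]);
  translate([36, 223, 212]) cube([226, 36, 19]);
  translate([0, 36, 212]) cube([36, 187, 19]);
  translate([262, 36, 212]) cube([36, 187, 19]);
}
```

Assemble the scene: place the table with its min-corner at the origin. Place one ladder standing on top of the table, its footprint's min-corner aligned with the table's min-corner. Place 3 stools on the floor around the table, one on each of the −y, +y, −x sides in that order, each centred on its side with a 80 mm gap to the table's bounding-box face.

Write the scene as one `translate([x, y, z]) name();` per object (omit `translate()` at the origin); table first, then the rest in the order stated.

table();
translate([0, 0, 727]) ladder();
translate([639, -339, 0]) stool();
translate([639, 865, 0]) stool();
translate([-378, 263, 0]) stool();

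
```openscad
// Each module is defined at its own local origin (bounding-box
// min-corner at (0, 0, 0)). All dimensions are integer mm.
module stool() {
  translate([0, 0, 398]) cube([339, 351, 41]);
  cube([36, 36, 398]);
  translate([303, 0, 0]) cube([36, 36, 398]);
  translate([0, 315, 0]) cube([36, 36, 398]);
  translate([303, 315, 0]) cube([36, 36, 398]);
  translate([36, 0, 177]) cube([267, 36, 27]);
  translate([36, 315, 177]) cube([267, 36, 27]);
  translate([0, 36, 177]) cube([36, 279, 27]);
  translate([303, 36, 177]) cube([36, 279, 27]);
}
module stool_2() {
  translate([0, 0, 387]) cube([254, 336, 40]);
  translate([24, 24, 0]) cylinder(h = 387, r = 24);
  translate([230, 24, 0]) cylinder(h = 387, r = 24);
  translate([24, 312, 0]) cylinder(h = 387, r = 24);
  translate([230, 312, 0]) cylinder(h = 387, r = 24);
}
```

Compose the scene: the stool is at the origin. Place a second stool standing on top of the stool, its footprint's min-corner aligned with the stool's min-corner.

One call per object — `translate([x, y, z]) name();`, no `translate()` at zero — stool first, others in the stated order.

stool();
translate([0, 0, 439]) stool_2();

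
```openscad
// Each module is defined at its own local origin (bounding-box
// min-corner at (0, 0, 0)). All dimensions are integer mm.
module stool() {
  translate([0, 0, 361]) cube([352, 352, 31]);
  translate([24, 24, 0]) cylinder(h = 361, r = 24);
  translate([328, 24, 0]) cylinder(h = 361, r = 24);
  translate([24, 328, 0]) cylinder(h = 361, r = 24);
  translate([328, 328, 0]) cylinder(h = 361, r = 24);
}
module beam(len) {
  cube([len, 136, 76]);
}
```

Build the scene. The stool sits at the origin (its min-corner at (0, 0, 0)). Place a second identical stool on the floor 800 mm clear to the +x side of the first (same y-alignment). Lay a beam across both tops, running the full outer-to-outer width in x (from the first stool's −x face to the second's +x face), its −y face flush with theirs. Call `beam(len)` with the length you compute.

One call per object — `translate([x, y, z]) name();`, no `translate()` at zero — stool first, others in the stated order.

stool();
translate([1152, 0, 0]) stool();
translate([0, 0, 392]) beam(1504);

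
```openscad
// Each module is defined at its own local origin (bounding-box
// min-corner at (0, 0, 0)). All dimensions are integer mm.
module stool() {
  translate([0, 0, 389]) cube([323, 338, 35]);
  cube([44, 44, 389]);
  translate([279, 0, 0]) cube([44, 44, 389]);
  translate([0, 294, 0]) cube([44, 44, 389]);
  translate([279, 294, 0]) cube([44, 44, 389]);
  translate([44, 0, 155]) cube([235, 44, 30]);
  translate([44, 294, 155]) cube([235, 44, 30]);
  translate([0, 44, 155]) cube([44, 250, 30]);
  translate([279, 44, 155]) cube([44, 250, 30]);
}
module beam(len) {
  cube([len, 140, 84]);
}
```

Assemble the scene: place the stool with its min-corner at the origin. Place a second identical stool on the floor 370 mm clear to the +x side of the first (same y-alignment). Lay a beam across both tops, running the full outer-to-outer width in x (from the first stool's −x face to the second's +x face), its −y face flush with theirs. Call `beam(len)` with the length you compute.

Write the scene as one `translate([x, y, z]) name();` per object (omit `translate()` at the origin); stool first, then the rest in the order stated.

stool();
translate([693, 0, 0]) stool();
translate([0, 0, 424]) beam(1016);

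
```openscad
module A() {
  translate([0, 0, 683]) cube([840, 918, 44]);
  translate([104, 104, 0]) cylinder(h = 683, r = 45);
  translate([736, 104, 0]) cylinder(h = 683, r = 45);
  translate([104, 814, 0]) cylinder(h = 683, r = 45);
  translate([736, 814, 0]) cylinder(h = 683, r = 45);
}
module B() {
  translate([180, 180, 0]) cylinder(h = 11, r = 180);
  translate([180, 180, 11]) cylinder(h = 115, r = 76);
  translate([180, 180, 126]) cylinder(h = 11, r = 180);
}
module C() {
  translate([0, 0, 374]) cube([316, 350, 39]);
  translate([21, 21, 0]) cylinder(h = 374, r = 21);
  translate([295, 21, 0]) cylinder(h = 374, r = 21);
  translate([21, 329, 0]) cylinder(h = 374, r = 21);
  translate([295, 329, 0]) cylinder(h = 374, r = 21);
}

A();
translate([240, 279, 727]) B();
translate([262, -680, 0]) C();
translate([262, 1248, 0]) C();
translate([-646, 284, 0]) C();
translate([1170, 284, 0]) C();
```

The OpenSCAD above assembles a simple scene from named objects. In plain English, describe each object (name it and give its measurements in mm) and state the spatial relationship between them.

A is a table: top 840 mm (x) × 918 mm (y), 44 mm thick, upper face at z = 727 mm, on four round legs of 90 mm diameter, each leg's bounding box inset 59 mm from the nearest pair of top edges, running from z = 0 to the bottom of the top.

B is a spool: two coaxial disc flanges of radius 180 mm and thickness 11 mm, joined by a core cylinder of radius 76 mm and height 115 mm. The lower flange rests on z = 0 and the three cylinders share a vertical axis.

C is a four-legged stool. The seat is a 316×350×39 mm slab whose top surface is at z = 413 mm; four round legs, each 42 mm in diameter, run from the floor (z = 0) to the underside of the seat, each leg's axis is inset half a diameter from the nearest pair of seat edges (so the leg's bounding box is flush with the corner).

The spool is on top of the table, centred. Four stools sit around the table at the −y, +y, −x, +x sides.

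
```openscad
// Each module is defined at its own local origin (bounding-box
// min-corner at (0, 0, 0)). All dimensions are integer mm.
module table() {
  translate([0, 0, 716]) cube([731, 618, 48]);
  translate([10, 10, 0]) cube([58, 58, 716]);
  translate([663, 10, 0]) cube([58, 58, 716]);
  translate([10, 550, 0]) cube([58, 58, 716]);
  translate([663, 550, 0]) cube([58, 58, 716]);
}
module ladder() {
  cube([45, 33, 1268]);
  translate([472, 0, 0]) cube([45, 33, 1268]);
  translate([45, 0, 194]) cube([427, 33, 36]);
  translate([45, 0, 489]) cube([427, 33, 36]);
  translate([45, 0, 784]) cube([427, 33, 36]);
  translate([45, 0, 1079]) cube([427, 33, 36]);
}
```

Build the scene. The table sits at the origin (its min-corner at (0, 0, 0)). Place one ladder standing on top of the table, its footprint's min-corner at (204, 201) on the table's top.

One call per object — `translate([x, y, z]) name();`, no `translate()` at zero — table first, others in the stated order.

table();
translate([204, 201, 764]) ladder();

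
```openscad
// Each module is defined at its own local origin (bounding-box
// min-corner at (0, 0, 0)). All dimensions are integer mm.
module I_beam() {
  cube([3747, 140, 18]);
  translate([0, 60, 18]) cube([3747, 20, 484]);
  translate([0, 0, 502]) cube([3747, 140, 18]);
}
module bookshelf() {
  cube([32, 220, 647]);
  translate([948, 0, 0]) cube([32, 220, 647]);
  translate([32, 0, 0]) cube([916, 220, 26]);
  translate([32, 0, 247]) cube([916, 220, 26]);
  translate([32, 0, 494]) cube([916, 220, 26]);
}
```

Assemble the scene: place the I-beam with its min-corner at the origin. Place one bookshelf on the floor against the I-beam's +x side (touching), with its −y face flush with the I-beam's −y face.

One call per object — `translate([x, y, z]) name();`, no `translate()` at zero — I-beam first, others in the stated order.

I_beam();
translate([3747, 0, 0]) bookshelf();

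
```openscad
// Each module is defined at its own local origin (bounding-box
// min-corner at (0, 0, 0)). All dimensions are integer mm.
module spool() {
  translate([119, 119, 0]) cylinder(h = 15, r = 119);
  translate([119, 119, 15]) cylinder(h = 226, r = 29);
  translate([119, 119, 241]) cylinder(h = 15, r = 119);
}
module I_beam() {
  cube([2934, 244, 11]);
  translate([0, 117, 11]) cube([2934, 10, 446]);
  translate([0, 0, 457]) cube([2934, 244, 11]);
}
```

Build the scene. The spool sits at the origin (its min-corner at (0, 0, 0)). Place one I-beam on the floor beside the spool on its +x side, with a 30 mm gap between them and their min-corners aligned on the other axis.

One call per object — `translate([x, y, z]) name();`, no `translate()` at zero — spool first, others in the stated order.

spool();
translate([268, 0, 0]) I_beam();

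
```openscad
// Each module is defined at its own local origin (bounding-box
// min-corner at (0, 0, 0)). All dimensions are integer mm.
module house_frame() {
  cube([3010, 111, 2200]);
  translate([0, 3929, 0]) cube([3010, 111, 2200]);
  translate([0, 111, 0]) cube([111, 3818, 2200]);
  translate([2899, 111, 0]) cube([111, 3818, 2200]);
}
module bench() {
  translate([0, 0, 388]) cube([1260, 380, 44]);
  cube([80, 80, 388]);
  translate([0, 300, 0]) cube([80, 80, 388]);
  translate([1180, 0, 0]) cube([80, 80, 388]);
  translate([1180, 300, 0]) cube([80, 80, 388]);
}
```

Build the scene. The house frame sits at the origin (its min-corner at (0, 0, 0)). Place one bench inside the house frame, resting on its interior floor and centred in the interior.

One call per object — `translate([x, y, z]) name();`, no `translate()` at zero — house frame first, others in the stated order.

house_frame();
translate([875, 1830, 0]) bench();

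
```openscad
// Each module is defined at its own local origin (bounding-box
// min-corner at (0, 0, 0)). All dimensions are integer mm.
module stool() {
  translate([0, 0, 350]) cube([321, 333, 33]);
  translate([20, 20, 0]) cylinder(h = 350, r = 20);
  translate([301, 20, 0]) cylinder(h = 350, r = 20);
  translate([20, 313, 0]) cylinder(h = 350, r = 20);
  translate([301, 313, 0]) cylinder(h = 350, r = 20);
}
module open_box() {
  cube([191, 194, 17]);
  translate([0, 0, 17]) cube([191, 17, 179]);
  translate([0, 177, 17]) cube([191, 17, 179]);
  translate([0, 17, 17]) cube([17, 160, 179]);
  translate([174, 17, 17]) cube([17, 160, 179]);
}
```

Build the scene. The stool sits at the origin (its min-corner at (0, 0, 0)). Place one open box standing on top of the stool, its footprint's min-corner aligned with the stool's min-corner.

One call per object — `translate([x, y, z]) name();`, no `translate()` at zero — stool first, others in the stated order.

stool();
translate([0, 0, 383]) open_box();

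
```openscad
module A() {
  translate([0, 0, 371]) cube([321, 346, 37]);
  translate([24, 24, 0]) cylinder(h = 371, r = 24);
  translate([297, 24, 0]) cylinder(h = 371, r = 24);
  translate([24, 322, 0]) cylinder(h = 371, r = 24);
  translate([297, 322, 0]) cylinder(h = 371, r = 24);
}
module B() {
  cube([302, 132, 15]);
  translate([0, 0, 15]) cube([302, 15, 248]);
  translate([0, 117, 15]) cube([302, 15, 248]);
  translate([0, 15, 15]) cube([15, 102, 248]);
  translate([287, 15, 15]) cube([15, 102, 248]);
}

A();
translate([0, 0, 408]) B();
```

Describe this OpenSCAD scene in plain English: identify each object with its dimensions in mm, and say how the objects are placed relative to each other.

A is a four-legged stool. The seat is 321×346 mm, 37 mm thick, top at z = 408 mm. It stands on four round legs, each 48 mm in diameter, from z = 0 to the seat underside, each leg's axis is inset half a diameter from the nearest pair of seat edges (so the leg's bounding box is flush with the corner).

B is an open-topped rectangular box: outside dimensions 302×132×263 mm, with a uniform wall and base thickness of 15 mm. The base is a full 302×132 slab on the floor; four walls sit on top of the base. The front and back walls (the −y and +y sides) span the full width; the two side walls fit between them.

The open box is on top of the stool.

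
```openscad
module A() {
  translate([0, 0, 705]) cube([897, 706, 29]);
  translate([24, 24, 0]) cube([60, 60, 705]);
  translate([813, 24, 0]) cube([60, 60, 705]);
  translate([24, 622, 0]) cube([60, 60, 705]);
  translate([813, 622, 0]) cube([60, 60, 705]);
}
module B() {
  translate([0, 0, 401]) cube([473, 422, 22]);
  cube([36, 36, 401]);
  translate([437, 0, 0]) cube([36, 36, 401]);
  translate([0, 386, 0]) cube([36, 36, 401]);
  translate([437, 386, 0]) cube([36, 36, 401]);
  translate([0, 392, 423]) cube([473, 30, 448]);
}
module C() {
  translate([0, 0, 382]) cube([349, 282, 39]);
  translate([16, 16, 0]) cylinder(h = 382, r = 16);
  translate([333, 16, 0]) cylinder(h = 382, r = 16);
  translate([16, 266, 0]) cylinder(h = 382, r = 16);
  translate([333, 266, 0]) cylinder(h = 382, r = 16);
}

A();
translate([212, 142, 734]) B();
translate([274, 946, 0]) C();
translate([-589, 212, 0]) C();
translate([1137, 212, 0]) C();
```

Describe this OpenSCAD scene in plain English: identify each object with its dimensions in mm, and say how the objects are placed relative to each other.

A is a table: top 897 mm (x) × 706 mm (y), 29 mm thick, upper face at z = 734 mm, on four 60×60 mm square legs, each inset 24 mm from the nearest pair of top edges, running from z = 0 to the bottom of the top.

B is a chair. The seat is a 473×422×22 mm slab with its top at z = 423 mm, on four 36×36 mm corner legs (flush with the seat edges, standing on z = 0). A flat backrest 30 mm thick, 448 mm tall, spans the full seat width and rises from the seat top along its +y edge, rear face flush with the rear of the seat.

C is a simple wooden stool: a rectangular seat 349 mm (x) by 282 mm (y), 39 mm thick, top face at z = 421 mm, on four round legs, each 32 mm in diameter. The legs rest on z = 0, each leg's axis is inset half a diameter from the nearest pair of seat edges (so the leg's bounding box is flush with the corner).

The chair is on top of the table, centred. Three stools sit around the table at the +y, −x, +x sides.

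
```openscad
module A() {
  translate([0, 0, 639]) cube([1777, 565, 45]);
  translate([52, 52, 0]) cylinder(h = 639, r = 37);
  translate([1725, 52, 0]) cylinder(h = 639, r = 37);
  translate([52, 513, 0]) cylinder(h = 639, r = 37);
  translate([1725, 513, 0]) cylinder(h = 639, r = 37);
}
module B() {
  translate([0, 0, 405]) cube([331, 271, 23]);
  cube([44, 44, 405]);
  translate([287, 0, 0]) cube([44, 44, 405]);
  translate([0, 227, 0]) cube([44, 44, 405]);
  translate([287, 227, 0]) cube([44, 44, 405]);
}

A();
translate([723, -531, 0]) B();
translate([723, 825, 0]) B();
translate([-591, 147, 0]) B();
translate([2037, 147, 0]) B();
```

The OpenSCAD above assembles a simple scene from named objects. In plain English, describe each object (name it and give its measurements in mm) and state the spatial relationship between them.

A is a table with a 1777×565 mm rectangular top, 45 mm thick, top surface at z = 684 mm, supported by four round legs of 74 mm diameter, each leg's bounding box inset 15 mm from the nearest pair of top edges, running from the floor.

B is a four-legged stool. The seat is 331×271 mm, 23 mm thick, top at z = 428 mm. It stands on four square legs, each 44×44 mm in cross-section, from z = 0 to the seat underside, each flush with a corner of the seat.

Four stools sit around the table at the −y, +y, −x, +x sides.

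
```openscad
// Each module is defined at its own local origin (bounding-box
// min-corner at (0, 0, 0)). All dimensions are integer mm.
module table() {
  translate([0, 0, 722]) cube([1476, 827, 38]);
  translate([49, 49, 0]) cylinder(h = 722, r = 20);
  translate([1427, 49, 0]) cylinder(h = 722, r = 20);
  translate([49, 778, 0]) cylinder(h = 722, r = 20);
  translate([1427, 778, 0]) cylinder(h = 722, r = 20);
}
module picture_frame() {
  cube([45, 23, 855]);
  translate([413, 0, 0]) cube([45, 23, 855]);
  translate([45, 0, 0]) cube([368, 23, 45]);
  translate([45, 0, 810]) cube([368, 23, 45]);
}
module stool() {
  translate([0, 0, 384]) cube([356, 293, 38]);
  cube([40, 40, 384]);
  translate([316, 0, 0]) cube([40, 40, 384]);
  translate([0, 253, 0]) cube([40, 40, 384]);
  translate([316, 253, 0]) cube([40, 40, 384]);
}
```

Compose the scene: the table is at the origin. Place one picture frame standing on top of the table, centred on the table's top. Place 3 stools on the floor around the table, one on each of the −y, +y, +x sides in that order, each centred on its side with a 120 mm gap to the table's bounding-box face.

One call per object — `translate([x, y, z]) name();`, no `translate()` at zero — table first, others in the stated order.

table();
translate([509, 402, 760]) picture_frame();
translate([560, -413, 0]) stool();
translate([560, 947, 0]) stool();
translate([1596, 267, 0]) stool();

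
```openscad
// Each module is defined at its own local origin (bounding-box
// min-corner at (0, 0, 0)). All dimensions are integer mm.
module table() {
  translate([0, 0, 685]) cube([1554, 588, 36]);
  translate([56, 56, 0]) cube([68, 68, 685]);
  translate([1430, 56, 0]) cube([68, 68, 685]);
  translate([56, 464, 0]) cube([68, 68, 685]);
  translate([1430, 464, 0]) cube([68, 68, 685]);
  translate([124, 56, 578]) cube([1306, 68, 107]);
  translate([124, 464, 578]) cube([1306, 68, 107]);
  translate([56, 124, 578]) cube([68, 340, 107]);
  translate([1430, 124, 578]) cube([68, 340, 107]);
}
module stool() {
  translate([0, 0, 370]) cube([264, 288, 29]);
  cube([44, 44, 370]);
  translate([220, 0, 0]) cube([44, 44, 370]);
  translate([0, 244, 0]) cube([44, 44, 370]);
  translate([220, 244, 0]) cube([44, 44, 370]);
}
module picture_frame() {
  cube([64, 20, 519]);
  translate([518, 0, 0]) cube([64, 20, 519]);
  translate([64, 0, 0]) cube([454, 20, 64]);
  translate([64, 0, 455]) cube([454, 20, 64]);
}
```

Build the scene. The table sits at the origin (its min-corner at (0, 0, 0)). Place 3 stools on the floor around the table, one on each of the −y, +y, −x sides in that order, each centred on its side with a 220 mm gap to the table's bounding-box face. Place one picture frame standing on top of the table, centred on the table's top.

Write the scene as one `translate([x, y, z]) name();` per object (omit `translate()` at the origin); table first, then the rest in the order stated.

table();
translate([645, -508, 0]) stool();
translate([645, 808, 0]) stool();
translate([-484, 150, 0]) stool();
translate([486, 284, 721]) picture_frame();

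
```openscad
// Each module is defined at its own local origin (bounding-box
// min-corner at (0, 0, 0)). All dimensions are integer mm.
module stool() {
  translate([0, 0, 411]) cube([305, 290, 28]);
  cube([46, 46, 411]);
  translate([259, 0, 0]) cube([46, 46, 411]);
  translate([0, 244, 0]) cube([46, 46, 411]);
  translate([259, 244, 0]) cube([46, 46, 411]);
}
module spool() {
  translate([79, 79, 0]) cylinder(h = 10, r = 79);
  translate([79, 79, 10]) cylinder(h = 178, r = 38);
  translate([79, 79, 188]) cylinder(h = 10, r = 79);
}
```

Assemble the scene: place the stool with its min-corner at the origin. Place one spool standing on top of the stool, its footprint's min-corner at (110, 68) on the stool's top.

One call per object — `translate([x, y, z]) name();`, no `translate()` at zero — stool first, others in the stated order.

stool();
translate([110, 68, 439]) spool();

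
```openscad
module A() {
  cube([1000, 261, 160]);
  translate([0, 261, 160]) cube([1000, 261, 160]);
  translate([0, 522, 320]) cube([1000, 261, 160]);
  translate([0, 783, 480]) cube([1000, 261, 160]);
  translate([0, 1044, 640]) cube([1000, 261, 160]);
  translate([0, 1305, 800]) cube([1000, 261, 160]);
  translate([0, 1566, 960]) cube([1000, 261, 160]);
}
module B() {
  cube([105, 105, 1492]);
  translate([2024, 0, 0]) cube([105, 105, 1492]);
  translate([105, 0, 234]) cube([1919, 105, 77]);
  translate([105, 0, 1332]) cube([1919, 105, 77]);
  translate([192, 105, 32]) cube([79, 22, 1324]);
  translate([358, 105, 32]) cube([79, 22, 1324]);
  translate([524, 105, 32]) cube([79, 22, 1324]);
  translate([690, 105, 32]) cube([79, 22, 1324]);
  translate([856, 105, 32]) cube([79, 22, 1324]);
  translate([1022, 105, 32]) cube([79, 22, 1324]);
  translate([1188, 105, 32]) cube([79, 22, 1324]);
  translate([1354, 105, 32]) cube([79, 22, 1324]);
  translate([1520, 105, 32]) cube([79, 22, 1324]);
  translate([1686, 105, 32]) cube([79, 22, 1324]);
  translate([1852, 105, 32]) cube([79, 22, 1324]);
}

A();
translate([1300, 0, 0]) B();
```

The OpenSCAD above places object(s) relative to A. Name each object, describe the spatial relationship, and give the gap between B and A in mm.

The fence section's nearest face is 300 mm from the staircase's +x face.

A is a staircase. B is a fence section. The fence section is on the floor beside the staircase on its +x side. The gap between the fence section and the staircase is 300 mm.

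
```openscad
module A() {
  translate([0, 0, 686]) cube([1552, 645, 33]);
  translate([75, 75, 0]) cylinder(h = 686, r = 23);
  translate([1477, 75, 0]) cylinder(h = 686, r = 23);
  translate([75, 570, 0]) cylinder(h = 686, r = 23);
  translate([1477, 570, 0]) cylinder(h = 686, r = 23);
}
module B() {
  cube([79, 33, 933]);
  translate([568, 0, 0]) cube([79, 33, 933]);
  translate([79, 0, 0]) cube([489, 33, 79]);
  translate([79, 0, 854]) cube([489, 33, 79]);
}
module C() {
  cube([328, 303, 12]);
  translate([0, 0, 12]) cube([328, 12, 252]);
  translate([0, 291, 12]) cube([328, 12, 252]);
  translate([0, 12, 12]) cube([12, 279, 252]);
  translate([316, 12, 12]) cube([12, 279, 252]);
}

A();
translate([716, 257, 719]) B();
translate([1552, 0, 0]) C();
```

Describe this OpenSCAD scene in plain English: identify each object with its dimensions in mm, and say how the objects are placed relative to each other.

A is a rectangular dining table. The top is 1552×645×33 mm with its upper surface at z = 719 mm. It stands on four round legs of 46 mm diameter, each leg's bounding box inset 52 mm from the nearest pair of top edges, running from the floor to the underside of the top.

B is a rectangular picture frame lying in the x–z plane (depth along y). The opening is 489 mm wide (x) by 775 mm tall (z), surrounded by a border 79 mm wide on all four sides. The frame is 33 mm deep and is made of two full-height vertical stiles with two horizontal rails fitted between them.

C is an open-topped rectangular box: outside dimensions 328×303×264 mm, with a uniform wall and base thickness of 12 mm. The base is a full 328×303 slab on the floor; four walls sit on top of the base. The front and back walls (the −y and +y sides) span the full width; the two side walls fit between them.

The picture frame is on top of the table. The open box is against the table's +x side, with their −y faces flush.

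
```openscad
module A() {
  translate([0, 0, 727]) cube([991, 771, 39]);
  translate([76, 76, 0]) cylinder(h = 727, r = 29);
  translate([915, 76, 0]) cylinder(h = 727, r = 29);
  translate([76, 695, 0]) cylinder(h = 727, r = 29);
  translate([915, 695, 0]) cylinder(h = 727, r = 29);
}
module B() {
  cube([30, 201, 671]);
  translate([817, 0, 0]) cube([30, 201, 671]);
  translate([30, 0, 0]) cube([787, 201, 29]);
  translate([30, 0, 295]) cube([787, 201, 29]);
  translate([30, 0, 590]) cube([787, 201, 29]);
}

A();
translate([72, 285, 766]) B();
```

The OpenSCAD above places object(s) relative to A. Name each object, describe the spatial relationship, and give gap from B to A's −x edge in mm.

A is a table. B is a bookshelf. The bookshelf is on top of the table, centred. The gap from the bookshelf to the table's −x edge is 72 mm.

The bookshelf's min-x is at 72; the table's min-x is 0; gap = 72 mm.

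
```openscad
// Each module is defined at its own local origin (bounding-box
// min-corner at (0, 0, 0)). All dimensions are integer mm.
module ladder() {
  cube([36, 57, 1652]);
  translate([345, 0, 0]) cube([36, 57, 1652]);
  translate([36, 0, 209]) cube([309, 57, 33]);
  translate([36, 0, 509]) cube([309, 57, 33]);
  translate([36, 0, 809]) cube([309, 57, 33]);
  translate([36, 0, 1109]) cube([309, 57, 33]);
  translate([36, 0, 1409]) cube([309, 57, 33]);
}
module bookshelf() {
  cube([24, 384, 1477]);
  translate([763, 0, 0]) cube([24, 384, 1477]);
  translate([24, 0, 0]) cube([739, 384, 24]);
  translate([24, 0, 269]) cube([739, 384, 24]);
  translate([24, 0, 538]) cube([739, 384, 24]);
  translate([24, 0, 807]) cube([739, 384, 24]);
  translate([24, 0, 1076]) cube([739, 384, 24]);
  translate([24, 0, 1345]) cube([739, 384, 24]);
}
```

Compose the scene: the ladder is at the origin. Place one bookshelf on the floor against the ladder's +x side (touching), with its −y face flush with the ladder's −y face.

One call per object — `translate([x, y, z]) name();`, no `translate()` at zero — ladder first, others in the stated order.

ladder();
translate([381, 0, 0]) bookshelf();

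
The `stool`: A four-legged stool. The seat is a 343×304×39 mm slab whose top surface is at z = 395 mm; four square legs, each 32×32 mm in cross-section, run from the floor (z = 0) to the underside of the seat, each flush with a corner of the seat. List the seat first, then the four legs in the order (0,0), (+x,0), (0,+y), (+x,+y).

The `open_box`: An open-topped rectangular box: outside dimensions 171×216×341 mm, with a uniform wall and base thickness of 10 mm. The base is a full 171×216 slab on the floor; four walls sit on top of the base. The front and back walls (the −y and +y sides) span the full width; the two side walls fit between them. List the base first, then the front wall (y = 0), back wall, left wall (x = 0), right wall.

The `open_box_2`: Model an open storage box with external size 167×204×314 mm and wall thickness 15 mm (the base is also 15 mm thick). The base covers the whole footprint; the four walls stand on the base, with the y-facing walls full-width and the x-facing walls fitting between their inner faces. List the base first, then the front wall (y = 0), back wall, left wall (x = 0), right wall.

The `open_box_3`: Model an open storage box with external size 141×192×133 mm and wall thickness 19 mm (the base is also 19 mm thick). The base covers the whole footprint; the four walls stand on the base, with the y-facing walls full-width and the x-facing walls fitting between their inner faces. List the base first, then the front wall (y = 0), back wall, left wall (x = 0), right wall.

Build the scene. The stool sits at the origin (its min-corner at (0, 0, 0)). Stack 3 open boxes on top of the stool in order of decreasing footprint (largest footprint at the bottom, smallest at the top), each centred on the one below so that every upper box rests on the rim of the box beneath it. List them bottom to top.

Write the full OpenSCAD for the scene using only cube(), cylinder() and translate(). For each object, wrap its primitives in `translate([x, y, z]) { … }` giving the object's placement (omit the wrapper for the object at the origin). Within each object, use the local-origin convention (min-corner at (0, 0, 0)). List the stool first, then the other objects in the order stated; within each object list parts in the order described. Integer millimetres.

translate([0, 0, 356]) cube([343, 304, 39]);
cube([32, 32, 356]);
translate([311, 0, 0]) cube([32, 32, 356]);
translate([0, 272, 0]) cube([32, 32, 356]);
translate([311, 272, 0]) cube([32, 32, 356]);
translate([86, 44, 395]) {
  cube([171, 216, 10]);
  translate([0, 0, 10]) cube([171, 10, 331]);
  translate([0, 206, 10]) cube([171, 10, 331]);
  translate([0, 10, 10]) cube([10, 196, 331]);
  translate([161, 10, 10]) cube([10, 196, 331]);
}
translate([88, 50, 736]) {
  cube([167, 204, 15]);
  translate([0, 0, 15]) cube([167, 15, 299]);
  translate([0, 189, 15]) cube([167, 15, 299]);
  translate([0, 15, 15]) cube([15, 174, 299]);
  translate([152, 15, 15]) cube([15, 174, 299]);
}
translate([101, 56, 1050]) {
  cube([141, 192, 19]);
  translate([0, 0, 19]) cube([141, 19, 114]);
  translate([0, 173, 19]) cube([141, 19, 114]);
  translate([0, 19, 19]) cube([19, 154, 114]);
  translate([122, 19, 19]) cube([19, 154, 114]);
}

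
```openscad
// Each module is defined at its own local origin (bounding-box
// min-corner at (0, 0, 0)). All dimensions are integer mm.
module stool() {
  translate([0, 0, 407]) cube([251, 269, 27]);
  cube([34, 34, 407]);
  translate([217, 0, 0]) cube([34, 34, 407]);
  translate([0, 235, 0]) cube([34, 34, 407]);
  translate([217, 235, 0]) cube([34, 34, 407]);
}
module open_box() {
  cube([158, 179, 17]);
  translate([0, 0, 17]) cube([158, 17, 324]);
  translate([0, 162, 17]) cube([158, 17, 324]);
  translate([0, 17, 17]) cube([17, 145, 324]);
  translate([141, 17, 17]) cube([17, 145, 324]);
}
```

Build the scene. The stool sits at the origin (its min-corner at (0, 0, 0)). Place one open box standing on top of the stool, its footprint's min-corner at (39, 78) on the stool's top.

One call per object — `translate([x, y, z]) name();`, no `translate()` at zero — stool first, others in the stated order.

stool();
translate([39, 78, 434]) open_box();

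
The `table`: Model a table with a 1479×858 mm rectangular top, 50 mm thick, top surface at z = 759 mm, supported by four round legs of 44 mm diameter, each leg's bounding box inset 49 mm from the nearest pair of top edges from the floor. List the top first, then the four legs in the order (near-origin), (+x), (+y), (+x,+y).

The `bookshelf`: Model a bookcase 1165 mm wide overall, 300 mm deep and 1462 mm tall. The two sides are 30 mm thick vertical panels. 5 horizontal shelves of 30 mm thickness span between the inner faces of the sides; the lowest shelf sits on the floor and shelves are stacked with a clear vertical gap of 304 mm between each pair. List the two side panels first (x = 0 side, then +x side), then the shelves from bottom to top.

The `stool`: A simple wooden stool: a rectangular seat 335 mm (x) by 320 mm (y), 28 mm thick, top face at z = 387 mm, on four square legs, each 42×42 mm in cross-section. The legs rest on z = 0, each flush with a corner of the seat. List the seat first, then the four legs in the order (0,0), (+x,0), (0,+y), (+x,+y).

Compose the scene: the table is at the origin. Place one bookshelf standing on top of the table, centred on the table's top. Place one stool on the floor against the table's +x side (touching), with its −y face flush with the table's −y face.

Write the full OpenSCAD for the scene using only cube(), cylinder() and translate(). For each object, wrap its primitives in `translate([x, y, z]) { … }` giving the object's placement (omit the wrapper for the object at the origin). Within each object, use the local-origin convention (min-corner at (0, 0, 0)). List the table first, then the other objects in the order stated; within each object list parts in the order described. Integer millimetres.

translate([0, 0, 709]) cube([1479, 858, 50]);
translate([71, 71, 0]) cylinder(h = 709, r = 22);
translate([1408, 71, 0]) cylinder(h = 709, r = 22);
translate([71, 787, 0]) cylinder(h = 709, r = 22);
translate([1408, 787, 0]) cylinder(h = 709, r = 22);
translate([157, 279, 759]) {
  cube([30, 300, 1462]);
  translate([1135, 0, 0]) cube([30, 300, 1462]);
  translate([30, 0, 0]) cube([1105, 300, 30]);
  translate([30, 0, 334]) cube([1105, 300, 30]);
  translate([30, 0, 668]) cube([1105, 300, 30]);
  translate([30, 0, 1002]) cube([1105, 300, 30]);
  translate([30, 0, 1336]) cube([1105, 300, 30]);
}
translate([1479, 0, 0]) {
  translate([0, 0, 359]) cube([335, 320, 28]);
  cube([42, 42, 359]);
  translate([293, 0, 0]) cube([42, 42, 359]);
  translate([0, 278, 0]) cube([42, 42, 359]);
  translate([293, 278, 0]) cube([42, 42, 359]);
}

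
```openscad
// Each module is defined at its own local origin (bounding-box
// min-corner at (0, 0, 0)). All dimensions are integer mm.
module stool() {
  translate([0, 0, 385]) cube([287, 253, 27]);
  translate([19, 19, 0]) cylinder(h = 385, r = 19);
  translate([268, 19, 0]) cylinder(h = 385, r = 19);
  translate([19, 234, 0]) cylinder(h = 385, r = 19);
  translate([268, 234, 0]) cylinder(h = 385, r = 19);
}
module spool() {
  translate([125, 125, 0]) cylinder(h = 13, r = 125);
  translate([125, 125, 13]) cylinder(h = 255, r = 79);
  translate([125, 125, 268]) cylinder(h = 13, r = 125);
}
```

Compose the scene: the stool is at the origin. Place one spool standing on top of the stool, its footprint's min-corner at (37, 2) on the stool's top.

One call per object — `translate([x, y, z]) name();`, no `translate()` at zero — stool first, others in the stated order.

stool();
translate([37, 2, 412]) spool();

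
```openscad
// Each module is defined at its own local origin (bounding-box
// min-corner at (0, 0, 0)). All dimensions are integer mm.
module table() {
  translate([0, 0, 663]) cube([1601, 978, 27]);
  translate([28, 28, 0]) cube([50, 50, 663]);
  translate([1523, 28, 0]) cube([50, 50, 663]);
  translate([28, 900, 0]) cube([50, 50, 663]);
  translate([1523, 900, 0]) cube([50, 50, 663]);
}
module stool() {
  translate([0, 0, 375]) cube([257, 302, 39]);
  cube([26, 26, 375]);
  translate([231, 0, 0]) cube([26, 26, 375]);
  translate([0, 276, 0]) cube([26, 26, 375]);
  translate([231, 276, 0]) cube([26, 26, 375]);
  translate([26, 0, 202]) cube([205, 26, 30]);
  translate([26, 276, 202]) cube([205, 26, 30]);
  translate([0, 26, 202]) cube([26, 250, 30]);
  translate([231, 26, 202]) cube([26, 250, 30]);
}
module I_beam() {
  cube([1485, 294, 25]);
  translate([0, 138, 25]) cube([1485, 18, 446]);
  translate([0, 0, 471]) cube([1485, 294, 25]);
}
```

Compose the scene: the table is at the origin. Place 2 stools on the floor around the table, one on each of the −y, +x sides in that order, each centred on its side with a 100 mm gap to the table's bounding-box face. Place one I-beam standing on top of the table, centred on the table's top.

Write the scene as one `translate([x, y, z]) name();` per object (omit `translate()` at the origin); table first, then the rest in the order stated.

table();
translate([672, -402, 0]) stool();
translate([1701, 338, 0]) stool();
translate([58, 342, 690]) I_beam();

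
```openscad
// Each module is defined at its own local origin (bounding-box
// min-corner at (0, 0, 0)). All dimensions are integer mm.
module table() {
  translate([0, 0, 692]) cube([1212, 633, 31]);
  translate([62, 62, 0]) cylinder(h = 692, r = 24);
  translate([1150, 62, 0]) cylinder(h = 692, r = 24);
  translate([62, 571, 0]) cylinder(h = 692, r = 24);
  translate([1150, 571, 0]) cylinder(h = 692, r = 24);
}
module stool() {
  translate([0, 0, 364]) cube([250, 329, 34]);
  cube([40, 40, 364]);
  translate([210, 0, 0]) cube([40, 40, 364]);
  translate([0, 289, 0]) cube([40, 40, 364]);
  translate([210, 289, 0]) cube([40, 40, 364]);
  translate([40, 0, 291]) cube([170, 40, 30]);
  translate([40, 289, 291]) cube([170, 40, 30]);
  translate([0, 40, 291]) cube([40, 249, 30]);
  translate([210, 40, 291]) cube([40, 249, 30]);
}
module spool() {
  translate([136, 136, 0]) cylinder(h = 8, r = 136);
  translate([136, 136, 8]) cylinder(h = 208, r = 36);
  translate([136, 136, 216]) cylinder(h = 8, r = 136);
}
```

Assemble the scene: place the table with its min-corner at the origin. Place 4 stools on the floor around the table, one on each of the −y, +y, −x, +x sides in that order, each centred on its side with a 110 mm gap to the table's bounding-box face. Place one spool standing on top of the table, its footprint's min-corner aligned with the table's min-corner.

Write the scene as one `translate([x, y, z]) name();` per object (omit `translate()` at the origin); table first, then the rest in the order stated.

table();
translate([481, -439, 0]) stool();
translate([481, 743, 0]) stool();
translate([-360, 152, 0]) stool();
translate([1322, 152, 0]) stool();
translate([0, 0, 723]) spool();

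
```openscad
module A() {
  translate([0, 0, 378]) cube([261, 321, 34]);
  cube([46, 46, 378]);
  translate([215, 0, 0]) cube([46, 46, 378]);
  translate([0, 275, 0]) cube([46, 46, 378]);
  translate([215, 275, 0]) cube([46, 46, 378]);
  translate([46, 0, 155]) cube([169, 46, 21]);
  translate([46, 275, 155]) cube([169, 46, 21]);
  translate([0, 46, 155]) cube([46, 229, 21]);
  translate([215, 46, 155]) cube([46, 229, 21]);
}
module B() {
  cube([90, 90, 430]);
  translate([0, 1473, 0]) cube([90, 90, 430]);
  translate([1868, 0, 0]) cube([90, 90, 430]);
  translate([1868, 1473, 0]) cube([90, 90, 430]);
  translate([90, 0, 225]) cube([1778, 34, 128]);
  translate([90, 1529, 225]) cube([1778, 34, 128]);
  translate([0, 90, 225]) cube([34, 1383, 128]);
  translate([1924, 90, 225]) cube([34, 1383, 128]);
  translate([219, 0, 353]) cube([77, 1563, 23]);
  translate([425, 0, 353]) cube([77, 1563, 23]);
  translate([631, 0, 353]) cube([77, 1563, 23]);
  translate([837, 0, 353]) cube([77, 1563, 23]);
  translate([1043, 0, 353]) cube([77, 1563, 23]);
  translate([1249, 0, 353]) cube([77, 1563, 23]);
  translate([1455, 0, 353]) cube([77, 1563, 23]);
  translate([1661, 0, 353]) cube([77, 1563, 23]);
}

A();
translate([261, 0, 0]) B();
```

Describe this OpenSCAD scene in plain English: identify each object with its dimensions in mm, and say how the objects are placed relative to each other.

A is a four-legged stool. The seat is 261×321 mm, 34 mm thick, top at z = 412 mm. It stands on four square legs, each 46×46 mm in cross-section, from z = 0 to the seat underside, each flush with a corner of the seat. Four stretchers, 46 mm wide and 21 mm tall, connect adjacent legs with their undersides at z = 155 mm, each running between the inner faces of the legs it joins and aligned with the legs' outer faces on the other axis.

B is a bed frame 1958 mm long (x) by 1563 mm wide (y). Four 90×90 mm corner posts, 430 mm tall, at the corners of the footprint. Four rails of 34 mm thickness and 128 mm height run between adjacent posts with their undersides at z = 225 mm, their outer faces flush with the outside of the frame (the two x-running rails run between the posts' inner faces; the two y-running rails run between the posts' inner faces). 8 slats, each 77 mm wide (x) and 23 mm thick, lie across the top of the two x-running rails, running the full 1563 mm width of the frame in y; the slats are evenly spaced along x between the inner faces of the end posts with equal gaps (rounded down to the nearest mm) at the −x end and between each pair — any rounding remainder accumulates at the +x end.

The bed frame is against the stool's +x side, with their −y faces flush.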